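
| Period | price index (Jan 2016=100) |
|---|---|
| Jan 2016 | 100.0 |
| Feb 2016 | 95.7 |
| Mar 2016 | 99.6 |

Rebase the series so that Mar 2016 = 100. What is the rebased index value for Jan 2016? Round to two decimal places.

Rebased(Jan 2016) = 100.0 / 99.6 × 100 = 100.4016

100.40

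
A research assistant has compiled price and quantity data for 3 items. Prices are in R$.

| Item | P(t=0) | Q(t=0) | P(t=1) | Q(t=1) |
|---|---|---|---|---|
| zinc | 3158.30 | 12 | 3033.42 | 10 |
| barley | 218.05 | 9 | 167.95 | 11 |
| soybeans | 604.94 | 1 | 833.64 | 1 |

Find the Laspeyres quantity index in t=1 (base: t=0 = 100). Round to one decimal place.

Laspeyres quantity index uses base-period prices as weights.
ΣP(t=0)·Q(t=1) = 3158.30×10 + 218.05×11 + 604.94×1 = 31583 + 2398.55 + 604.94 = 34586.49
ΣP(t=0)·Q(t=0) = 3158.30×12 + 218.05×9 + 604.94×1 = 37899.6 + 1962.45 + 604.94 = 40466.99
Index = 34586.49 / 40466.99 × 100 = 85.4684

85.5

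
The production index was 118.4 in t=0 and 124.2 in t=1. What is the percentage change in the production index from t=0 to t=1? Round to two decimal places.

4.90%

Change = (124.2 − 118.4) / 118.4 × 100
       = 5.8 / 118.4 × 100 = 4.8986%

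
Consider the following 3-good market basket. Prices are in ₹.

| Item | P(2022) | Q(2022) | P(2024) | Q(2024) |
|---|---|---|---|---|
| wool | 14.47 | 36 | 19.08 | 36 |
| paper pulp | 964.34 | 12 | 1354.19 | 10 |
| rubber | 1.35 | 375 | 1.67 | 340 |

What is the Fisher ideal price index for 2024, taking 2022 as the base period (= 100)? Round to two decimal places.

139.34

Laspeyres component (base-period weights):
ΣP(2024)Q(2022) = 19.08×36 + 1354.19×12 + 1.67×375 = 686.88 + 16250.28 + 626.25 = 17563.41
ΣP(2022)Q(2022) = 14.47×36 + 964.34×12 + 1.35×375 = 520.92 + 11572.08 + 506.25 = 12599.25
L = 17563.41 / 12599.25 × 100 = 139.4004
Paasche component (current-period weights):
ΣP(2024)Q(2024) = 19.08×36 + 1354.19×10 + 1.67×340 = 686.88 + 13541.9 + 567.8 = 14796.58
ΣP(2022)Q(2024) = 14.47×36 + 964.34×10 + 1.35×340 = 520.92 + 9643.4 + 459 = 10623.32
P = 14796.58 / 10623.32 × 100 = 139.2840
Fisher = √(L × P) = √(139.4004 × 139.2840) = 139.3422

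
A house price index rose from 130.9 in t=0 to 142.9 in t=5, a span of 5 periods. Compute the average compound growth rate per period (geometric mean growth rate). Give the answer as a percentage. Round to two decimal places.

1.77%

Growth factor = (142.9/130.9)^(1/5) = (1.091673)^(1/5) = 1.017697
Growth rate = 1.017697 − 1 = 0.017697 = 1.7697%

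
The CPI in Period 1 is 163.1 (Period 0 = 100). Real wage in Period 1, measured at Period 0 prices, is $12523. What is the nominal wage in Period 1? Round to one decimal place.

Nominal = Real × (Index/100) = 12523 × (163.1/100)
        = 12523 × 1.631 = 20425.0130

20425.0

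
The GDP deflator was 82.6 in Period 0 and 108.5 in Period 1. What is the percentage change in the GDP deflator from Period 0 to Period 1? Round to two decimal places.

31.36%

Change = (108.5 − 82.6) / 82.6 × 100
       = 25.9 / 82.6 × 100 = 31.3559%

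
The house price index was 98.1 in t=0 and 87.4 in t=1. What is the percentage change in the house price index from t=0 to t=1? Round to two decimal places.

Change = (87.4 − 98.1) / 98.1 × 100
       = -10.7 / 98.1 × 100 = -10.9072%

-10.91%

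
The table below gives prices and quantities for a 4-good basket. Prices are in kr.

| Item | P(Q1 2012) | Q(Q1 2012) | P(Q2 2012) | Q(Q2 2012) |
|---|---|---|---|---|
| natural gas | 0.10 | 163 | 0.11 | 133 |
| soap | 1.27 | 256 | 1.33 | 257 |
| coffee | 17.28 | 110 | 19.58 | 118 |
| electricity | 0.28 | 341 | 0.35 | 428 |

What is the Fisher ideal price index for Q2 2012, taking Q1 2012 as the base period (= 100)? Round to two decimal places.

Laspeyres component (base-period weights):
ΣP(Q2 2012)Q(Q1 2012) = 0.11×163 + 1.33×256 + 19.58×110 + 0.35×341 = 17.93 + 340.48 + 2153.8 + 119.35 = 2631.56
ΣP(Q1 2012)Q(Q1 2012) = 0.10×163 + 1.27×256 + 17.28×110 + 0.28×341 = 16.3 + 325.12 + 1900.8 + 95.48 = 2337.7
L = 2631.56 / 2337.7 × 100 = 112.5705
Paasche component (current-period weights):
ΣP(Q2 2012)Q(Q2 2012) = 0.11×133 + 1.33×257 + 19.58×118 + 0.35×428 = 14.63 + 341.81 + 2310.44 + 149.8 = 2816.68
ΣP(Q1 2012)Q(Q2 2012) = 0.10×133 + 1.27×257 + 17.28×118 + 0.28×428 = 13.3 + 326.39 + 2039.04 + 119.84 = 2498.57
P = 2816.68 / 2498.57 × 100 = 112.7317
Fisher = √(L × P) = √(112.5705 × 112.7317) = 112.6511

112.65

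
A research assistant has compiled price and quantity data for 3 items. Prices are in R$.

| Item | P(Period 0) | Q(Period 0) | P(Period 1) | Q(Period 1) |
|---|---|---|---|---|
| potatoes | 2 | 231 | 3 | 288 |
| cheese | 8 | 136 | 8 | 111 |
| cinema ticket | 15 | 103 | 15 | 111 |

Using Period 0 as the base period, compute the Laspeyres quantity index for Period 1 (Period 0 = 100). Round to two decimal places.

101.10

Laspeyres quantity index uses base-period prices as weights.
ΣP(Period 0)·Q(Period 1) = 2×288 + 8×111 + 15×111 = 576 + 888 + 1665 = 3129
ΣP(Period 0)·Q(Period 0) = 2×231 + 8×136 + 15×103 = 462 + 1088 + 1545 = 3095
Index = 3129 / 3095 × 100 = 101.0985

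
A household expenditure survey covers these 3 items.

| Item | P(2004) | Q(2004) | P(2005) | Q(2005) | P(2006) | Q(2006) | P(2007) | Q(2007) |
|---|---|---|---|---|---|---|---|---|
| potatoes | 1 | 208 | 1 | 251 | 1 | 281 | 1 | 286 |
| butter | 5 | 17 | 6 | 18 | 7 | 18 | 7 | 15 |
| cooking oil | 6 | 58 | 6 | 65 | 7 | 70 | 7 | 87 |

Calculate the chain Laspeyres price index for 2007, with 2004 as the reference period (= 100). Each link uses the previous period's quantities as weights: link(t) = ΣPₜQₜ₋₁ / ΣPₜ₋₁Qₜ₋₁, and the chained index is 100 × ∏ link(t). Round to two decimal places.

114.03

Link 2004→2005:
ΣP(2005)Q(2004) = 1×208 + 6×17 + 6×58 = 208 + 102 + 348 = 658
ΣP(2004)Q(2004) = 1×208 + 5×17 + 6×58 = 208 + 85 + 348 = 641
link = 658/641 = 1.026521
Link 2005→2006:
ΣP(2006)Q(2005) = 1×251 + 7×18 + 7×65 = 251 + 126 + 455 = 832
ΣP(2005)Q(2005) = 1×251 + 6×18 + 6×65 = 251 + 108 + 390 = 749
link = 832/749 = 1.110814
Link 2006→2007:
ΣP(2007)Q(2006) = 1×281 + 7×18 + 7×70 = 281 + 126 + 490 = 897
ΣP(2006)Q(2006) = 1×281 + 7×18 + 7×70 = 281 + 126 + 490 = 897
link = 897/897 = 1.000000
Chained index = 100 × 1.026521 × 1.110814 × 1.000000 = 114.0274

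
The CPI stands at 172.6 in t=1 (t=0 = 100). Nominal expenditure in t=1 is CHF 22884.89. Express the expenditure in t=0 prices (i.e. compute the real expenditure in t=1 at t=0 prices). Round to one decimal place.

13258.9

Real = Nominal ÷ (Index/100) = 22884.89 ÷ (172.6/100)
     = 22884.89 ÷ 1.726 = 13258.9166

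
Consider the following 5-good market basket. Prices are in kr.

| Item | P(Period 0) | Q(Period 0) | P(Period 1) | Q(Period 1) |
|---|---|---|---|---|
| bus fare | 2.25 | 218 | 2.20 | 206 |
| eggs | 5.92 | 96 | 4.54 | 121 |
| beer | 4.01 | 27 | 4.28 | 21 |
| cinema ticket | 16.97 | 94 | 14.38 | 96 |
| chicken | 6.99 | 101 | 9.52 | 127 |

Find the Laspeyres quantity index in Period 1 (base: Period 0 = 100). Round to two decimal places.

Laspeyres quantity index uses base-period prices as weights.
ΣP(Period 0)·Q(Period 1) = 2.25×206 + 5.92×121 + 4.01×21 + 16.97×96 + 6.99×127 = 463.5 + 716.32 + 84.21 + 1629.12 + 887.73 = 3780.88
ΣP(Period 0)·Q(Period 0) = 2.25×218 + 5.92×96 + 4.01×27 + 16.97×94 + 6.99×101 = 490.5 + 568.32 + 108.27 + 1595.18 + 705.99 = 3468.26
Index = 3780.88 / 3468.26 × 100 = 109.0137

109.01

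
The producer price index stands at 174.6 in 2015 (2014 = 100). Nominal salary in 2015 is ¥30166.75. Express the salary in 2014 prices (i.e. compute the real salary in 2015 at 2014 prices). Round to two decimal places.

17277.63

Real = Nominal ÷ (Index/100) = 30166.75 ÷ (174.6/100)
     = 30166.75 ÷ 1.746 = 17277.6346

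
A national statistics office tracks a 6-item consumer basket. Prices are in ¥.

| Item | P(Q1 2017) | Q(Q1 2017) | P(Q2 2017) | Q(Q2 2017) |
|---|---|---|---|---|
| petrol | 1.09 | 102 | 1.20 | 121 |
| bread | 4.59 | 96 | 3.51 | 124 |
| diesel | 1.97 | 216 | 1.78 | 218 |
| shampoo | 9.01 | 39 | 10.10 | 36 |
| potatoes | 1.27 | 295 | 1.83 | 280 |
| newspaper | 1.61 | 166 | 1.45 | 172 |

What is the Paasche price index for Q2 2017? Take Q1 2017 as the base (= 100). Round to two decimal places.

Paasche price index uses current-period quantities as weights.
ΣP(Q2 2017)·Q(Q2 2017) = 1.20×121 + 3.51×124 + 1.78×218 + 10.10×36 + 1.83×280 + 1.45×172 = 145.2 + 435.24 + 388.04 + 363.6 + 512.4 + 249.4 = 2093.88
ΣP(Q1 2017)·Q(Q2 2017) = 1.09×121 + 4.59×124 + 1.97×218 + 9.01×36 + 1.27×280 + 1.61×172 = 131.89 + 569.16 + 429.46 + 324.36 + 355.6 + 276.92 = 2087.39
Index = 2093.88 / 2087.39 × 100 = 100.3109

100.31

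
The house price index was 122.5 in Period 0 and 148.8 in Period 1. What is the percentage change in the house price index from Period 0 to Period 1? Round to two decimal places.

Change = (148.8 − 122.5) / 122.5 × 100
       = 26.3 / 122.5 × 100 = 21.4694%

21.47%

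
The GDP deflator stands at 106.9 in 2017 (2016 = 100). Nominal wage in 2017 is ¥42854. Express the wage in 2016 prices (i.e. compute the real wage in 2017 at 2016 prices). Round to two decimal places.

Real = Nominal ÷ (Index/100) = 42854 ÷ (106.9/100)
     = 42854 ÷ 1.069 = 40087.9326

40087.93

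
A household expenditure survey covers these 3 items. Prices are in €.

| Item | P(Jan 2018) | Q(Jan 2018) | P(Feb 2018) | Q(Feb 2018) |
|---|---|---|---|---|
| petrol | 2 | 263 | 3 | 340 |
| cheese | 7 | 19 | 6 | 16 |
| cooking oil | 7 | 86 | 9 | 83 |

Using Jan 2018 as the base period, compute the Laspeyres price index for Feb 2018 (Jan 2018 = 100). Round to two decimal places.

Laspeyres price index uses base-period quantities as weights.
ΣP(Feb 2018)·Q(Jan 2018) = 3×263 + 6×19 + 9×86 = 789 + 114 + 774 = 1677
ΣP(Jan 2018)·Q(Jan 2018) = 2×263 + 7×19 + 7×86 = 526 + 133 + 602 = 1261
Index = 1677 / 1261 × 100 = 132.9897

132.99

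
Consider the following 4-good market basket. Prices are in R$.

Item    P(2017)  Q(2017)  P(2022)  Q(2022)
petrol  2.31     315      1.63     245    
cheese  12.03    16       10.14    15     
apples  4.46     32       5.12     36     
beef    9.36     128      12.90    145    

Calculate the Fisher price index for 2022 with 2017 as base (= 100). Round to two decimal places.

Laspeyres component (base-period weights):
ΣP(2022)Q(2017) = 1.63×315 + 10.14×16 + 5.12×32 + 12.90×128 = 513.45 + 162.24 + 163.84 + 1651.2 = 2490.73
ΣP(2017)Q(2017) = 2.31×315 + 12.03×16 + 4.46×32 + 9.36×128 = 727.65 + 192.48 + 142.72 + 1198.08 = 2260.93
L = 2490.73 / 2260.93 × 100 = 110.1640
Paasche component (current-period weights):
ΣP(2022)Q(2022) = 1.63×245 + 10.14×15 + 5.12×36 + 12.90×145 = 399.35 + 152.1 + 184.32 + 1870.5 = 2606.27
ΣP(2017)Q(2022) = 2.31×245 + 12.03×15 + 4.46×36 + 9.36×145 = 565.95 + 180.45 + 160.56 + 1357.2 = 2264.16
P = 2606.27 / 2264.16 × 100 = 115.1098
Fisher = √(L × P) = √(110.1640 × 115.1098) = 112.6097

112.61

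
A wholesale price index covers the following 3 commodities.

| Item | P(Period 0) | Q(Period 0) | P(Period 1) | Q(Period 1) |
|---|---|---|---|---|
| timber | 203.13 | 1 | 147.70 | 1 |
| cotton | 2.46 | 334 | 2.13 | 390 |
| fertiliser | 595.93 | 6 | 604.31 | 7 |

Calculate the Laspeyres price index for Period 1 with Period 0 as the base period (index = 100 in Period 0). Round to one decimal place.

97.5

Laspeyres price index uses base-period quantities as weights.
ΣP(Period 1)·Q(Period 0) = 147.70×1 + 2.13×334 + 604.31×6 = 147.7 + 711.42 + 3625.86 = 4484.98
ΣP(Period 0)·Q(Period 0) = 203.13×1 + 2.46×334 + 595.93×6 = 203.13 + 821.64 + 3575.58 = 4600.35
Index = 4484.98 / 4600.35 × 100 = 97.4921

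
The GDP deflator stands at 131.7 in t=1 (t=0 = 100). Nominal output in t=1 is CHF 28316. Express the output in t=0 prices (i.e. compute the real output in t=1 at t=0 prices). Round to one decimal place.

Real = Nominal ÷ (Index/100) = 28316 ÷ (131.7/100)
     = 28316 ÷ 1.317 = 21500.3797

21500.4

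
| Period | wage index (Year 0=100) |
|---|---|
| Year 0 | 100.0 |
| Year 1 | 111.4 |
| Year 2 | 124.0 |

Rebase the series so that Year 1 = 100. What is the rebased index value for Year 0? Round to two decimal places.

Rebased(Year 0) = 100.0 / 111.4 × 100 = 89.7666

89.77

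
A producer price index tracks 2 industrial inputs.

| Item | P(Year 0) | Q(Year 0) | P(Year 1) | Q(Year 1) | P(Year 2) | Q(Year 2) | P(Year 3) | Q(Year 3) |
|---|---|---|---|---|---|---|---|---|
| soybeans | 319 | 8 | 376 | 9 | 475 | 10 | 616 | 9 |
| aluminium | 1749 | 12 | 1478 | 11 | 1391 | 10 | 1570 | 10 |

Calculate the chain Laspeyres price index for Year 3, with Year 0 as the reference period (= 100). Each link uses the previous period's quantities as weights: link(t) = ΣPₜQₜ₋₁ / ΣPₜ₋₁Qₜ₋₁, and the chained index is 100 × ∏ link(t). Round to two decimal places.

102.89

Link Year 0→Year 1:
ΣP(Year 1)Q(Year 0) = 376×8 + 1478×12 = 3008 + 17736 = 20744
ΣP(Year 0)Q(Year 0) = 319×8 + 1749×12 = 2552 + 20988 = 23540
link = 20744/23540 = 0.881223
Link Year 1→Year 2:
ΣP(Year 2)Q(Year 1) = 475×9 + 1391×11 = 4275 + 15301 = 19576
ΣP(Year 1)Q(Year 1) = 376×9 + 1478×11 = 3384 + 16258 = 19642
link = 19576/19642 = 0.996640
Link Year 2→Year 3:
ΣP(Year 3)Q(Year 2) = 616×10 + 1570×10 = 6160 + 15700 = 21860
ΣP(Year 2)Q(Year 2) = 475×10 + 1391×10 = 4750 + 13910 = 18660
link = 21860/18660 = 1.171490
Chained index = 100 × 0.881223 × 0.996640 × 1.171490 = 102.8875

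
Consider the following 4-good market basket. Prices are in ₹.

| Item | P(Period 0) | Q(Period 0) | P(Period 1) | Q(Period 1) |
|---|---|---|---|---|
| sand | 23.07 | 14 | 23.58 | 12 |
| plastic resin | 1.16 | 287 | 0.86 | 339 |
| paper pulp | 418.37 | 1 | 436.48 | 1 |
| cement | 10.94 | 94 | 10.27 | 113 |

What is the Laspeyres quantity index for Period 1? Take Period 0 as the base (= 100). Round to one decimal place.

Laspeyres quantity index uses base-period prices as weights.
ΣP(Period 0)·Q(Period 1) = 23.07×12 + 1.16×339 + 418.37×1 + 10.94×113 = 276.84 + 393.24 + 418.37 + 1236.22 = 2324.67
ΣP(Period 0)·Q(Period 0) = 23.07×14 + 1.16×287 + 418.37×1 + 10.94×94 = 322.98 + 332.92 + 418.37 + 1028.36 = 2102.63
Index = 2324.67 / 2102.63 × 100 = 110.5601

110.6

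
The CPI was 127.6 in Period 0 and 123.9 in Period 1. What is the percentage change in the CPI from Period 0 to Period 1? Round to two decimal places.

-2.90%

Change = (123.9 − 127.6) / 127.6 × 100
       = -3.7 / 127.6 × 100 = -2.8997%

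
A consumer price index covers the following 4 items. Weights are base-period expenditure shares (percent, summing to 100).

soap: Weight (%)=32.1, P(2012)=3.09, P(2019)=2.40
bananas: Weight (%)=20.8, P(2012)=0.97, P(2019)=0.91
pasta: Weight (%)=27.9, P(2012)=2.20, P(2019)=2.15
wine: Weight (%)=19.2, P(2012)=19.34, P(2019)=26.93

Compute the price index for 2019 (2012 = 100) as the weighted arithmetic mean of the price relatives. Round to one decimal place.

soap: 32.1 × (2.40/3.09) = 32.1 × 0.776699 = 24.9320
bananas: 20.8 × (0.91/0.97) = 20.8 × 0.938144 = 19.5134
pasta: 27.9 × (2.15/2.20) = 27.9 × 0.977273 = 27.2659
wine: 19.2 × (26.93/19.34) = 19.2 × 1.392451 = 26.7351
Index = Σ wᵢ·(p₁ᵢ/p₀ᵢ) = 24.9320 + 19.5134 + 27.2659 + 26.7351 = 98.4464

98.4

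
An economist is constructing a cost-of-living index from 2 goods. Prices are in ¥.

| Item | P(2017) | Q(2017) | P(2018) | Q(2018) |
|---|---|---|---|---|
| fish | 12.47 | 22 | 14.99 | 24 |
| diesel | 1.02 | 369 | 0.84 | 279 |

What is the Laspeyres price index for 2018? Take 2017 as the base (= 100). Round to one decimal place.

Laspeyres price index uses base-period quantities as weights.
ΣP(2018)·Q(2017) = 14.99×22 + 0.84×369 = 329.78 + 309.96 = 639.74
ΣP(2017)·Q(2017) = 12.47×22 + 1.02×369 = 274.34 + 376.38 = 650.72
Index = 639.74 / 650.72 × 100 = 98.3126

98.3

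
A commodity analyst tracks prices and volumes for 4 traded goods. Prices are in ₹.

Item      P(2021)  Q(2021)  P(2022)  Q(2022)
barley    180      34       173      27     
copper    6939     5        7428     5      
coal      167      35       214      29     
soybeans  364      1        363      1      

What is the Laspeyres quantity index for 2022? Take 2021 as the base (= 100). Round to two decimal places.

95.19

Laspeyres quantity index uses base-period prices as weights.
ΣP(2021)·Q(2022) = 180×27 + 6939×5 + 167×29 + 364×1 = 4860 + 34695 + 4843 + 364 = 44762
ΣP(2021)·Q(2021) = 180×34 + 6939×5 + 167×35 + 364×1 = 6120 + 34695 + 5845 + 364 = 47024
Index = 44762 / 47024 × 100 = 95.1897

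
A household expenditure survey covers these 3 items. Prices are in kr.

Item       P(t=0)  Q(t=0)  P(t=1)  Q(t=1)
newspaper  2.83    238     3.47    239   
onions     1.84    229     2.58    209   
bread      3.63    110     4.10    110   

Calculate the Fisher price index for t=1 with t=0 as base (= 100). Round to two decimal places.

124.80

Laspeyres component (base-period weights):
ΣP(t=1)Q(t=0) = 3.47×238 + 2.58×229 + 4.10×110 = 825.86 + 590.82 + 451 = 1867.68
ΣP(t=0)Q(t=0) = 2.83×238 + 1.84×229 + 3.63×110 = 673.54 + 421.36 + 399.3 = 1494.2
L = 1867.68 / 1494.2 × 100 = 124.9953
Paasche component (current-period weights):
ΣP(t=1)Q(t=1) = 3.47×239 + 2.58×209 + 4.10×110 = 829.33 + 539.22 + 451 = 1819.55
ΣP(t=0)Q(t=1) = 2.83×239 + 1.84×209 + 3.63×110 = 676.37 + 384.56 + 399.3 = 1460.23
P = 1819.55 / 1460.23 × 100 = 124.6071
Fisher = √(L × P) = √(124.9953 × 124.6071) = 124.8010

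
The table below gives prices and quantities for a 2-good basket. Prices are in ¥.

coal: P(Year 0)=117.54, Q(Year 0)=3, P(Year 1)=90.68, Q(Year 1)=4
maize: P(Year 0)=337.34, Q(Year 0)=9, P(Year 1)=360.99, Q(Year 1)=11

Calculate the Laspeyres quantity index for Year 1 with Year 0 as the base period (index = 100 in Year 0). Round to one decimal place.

123.4

Laspeyres quantity index uses base-period prices as weights.
ΣP(Year 0)·Q(Year 1) = 117.54×4 + 337.34×11 = 470.16 + 3710.74 = 4180.9
ΣP(Year 0)·Q(Year 0) = 117.54×3 + 337.34×9 = 352.62 + 3036.06 = 3388.68
Index = 4180.9 / 3388.68 × 100 = 123.3784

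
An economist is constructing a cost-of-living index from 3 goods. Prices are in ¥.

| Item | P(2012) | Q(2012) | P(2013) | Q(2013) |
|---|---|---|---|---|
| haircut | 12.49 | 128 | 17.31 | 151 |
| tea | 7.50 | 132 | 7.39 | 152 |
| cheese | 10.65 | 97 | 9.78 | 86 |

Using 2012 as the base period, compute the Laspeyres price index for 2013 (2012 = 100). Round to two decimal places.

Laspeyres price index uses base-period quantities as weights.
ΣP(2013)·Q(2012) = 17.31×128 + 7.39×132 + 9.78×97 = 2215.68 + 975.48 + 948.66 = 4139.82
ΣP(2012)·Q(2012) = 12.49×128 + 7.50×132 + 10.65×97 = 1598.72 + 990 + 1033.05 = 3621.77
Index = 4139.82 / 3621.77 × 100 = 114.3038

114.30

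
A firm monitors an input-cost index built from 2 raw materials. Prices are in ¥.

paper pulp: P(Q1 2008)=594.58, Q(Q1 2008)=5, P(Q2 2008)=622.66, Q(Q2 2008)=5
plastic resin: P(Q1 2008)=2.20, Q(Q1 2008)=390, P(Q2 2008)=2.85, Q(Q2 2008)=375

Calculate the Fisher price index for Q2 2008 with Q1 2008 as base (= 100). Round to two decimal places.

Laspeyres component (base-period weights):
ΣP(Q2 2008)Q(Q1 2008) = 622.66×5 + 2.85×390 = 3113.3 + 1111.5 = 4224.8
ΣP(Q1 2008)Q(Q1 2008) = 594.58×5 + 2.20×390 = 2972.9 + 858 = 3830.9
L = 4224.8 / 3830.9 × 100 = 110.2822
Paasche component (current-period weights):
ΣP(Q2 2008)Q(Q2 2008) = 622.66×5 + 2.85×375 = 3113.3 + 1068.75 = 4182.05
ΣP(Q1 2008)Q(Q2 2008) = 594.58×5 + 2.20×375 = 2972.9 + 825 = 3797.9
P = 4182.05 / 3797.9 × 100 = 110.1148
Fisher = √(L × P) = √(110.2822 × 110.1148) = 110.1985

110.20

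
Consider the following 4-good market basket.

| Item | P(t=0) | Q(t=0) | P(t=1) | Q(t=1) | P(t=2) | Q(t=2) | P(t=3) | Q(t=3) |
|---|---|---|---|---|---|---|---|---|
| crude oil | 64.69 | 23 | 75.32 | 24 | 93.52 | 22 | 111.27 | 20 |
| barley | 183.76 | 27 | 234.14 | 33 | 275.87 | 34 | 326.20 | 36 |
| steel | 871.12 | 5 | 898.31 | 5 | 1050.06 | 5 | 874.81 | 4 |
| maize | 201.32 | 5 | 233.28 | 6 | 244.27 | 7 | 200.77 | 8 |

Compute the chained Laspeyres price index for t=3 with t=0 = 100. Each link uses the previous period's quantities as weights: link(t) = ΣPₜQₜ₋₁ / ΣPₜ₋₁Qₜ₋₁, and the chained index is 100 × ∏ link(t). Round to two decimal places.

142.75

Link t=0→t=1:
ΣP(t=1)Q(t=0) = 75.32×23 + 234.14×27 + 898.31×5 + 233.28×5 = 1732.36 + 6321.78 + 4491.55 + 1166.4 = 13712.09
ΣP(t=0)Q(t=0) = 64.69×23 + 183.76×27 + 871.12×5 + 201.32×5 = 1487.87 + 4961.52 + 4355.6 + 1006.6 = 11811.59
link = 13712.09/11811.59 = 1.160901
Link t=1→t=2:
ΣP(t=2)Q(t=1) = 93.52×24 + 275.87×33 + 1050.06×5 + 244.27×6 = 2244.48 + 9103.71 + 5250.3 + 1465.62 = 18064.11
ΣP(t=1)Q(t=1) = 75.32×24 + 234.14×33 + 898.31×5 + 233.28×6 = 1807.68 + 7726.62 + 4491.55 + 1399.68 = 15425.53
link = 18064.11/15425.53 = 1.171053
Link t=2→t=3:
ΣP(t=3)Q(t=2) = 111.27×22 + 326.20×34 + 874.81×5 + 200.77×7 = 2447.94 + 11090.8 + 4374.05 + 1405.39 = 19318.18
ΣP(t=2)Q(t=2) = 93.52×22 + 275.87×34 + 1050.06×5 + 244.27×7 = 2057.44 + 9379.58 + 5250.3 + 1709.89 = 18397.21
link = 19318.18/18397.21 = 1.050060
Chained index = 100 × 1.160901 × 1.171053 × 1.050060 = 142.7533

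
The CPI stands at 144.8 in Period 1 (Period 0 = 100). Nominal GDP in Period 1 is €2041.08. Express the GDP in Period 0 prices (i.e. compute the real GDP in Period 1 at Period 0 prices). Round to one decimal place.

Real = Nominal ÷ (Index/100) = 2041.08 ÷ (144.8/100)
     = 2041.08 ÷ 1.448 = 1409.5856

1409.6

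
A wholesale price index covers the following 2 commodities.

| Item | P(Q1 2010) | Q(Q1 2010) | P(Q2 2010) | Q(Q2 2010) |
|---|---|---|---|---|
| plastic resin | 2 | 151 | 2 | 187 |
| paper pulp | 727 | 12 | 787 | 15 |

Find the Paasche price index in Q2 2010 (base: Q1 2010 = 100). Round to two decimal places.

Paasche price index uses current-period quantities as weights.
ΣP(Q2 2010)·Q(Q2 2010) = 2×187 + 787×15 = 374 + 11805 = 12179
ΣP(Q1 2010)·Q(Q2 2010) = 2×187 + 727×15 = 374 + 10905 = 11279
Index = 12179 / 11279 × 100 = 107.9794

107.98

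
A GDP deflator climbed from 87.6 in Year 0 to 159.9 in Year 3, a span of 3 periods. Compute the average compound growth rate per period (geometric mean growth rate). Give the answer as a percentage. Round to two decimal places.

22.21%

Growth factor = (159.9/87.6)^(1/3) = (1.825342)^(1/3) = 1.222123
Growth rate = 1.222123 − 1 = 0.222123 = 22.2123%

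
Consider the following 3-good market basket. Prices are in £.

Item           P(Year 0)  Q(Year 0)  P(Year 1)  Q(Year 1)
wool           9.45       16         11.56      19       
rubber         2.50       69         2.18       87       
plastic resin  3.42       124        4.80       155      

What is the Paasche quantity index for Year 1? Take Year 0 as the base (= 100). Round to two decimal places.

Paasche quantity index uses current-period prices as weights.
ΣP(Year 1)·Q(Year 1) = 11.56×19 + 2.18×87 + 4.80×155 = 219.64 + 189.66 + 744 = 1153.3
ΣP(Year 1)·Q(Year 0) = 11.56×16 + 2.18×69 + 4.80×124 = 184.96 + 150.42 + 595.2 = 930.58
Index = 1153.3 / 930.58 × 100 = 123.9335

123.93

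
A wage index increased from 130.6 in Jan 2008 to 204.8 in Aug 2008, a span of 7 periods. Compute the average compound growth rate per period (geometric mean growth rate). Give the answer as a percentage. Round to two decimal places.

Growth factor = (204.8/130.6)^(1/7) = (1.568147)^(1/7) = 1.066381
Growth rate = 1.066381 − 1 = 0.066381 = 6.6381%

6.64%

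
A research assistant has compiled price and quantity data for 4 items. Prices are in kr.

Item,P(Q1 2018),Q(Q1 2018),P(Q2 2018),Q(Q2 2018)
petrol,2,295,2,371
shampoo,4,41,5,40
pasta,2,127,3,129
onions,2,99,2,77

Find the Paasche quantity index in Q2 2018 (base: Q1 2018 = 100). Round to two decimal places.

107.93

Paasche quantity index uses current-period prices as weights.
ΣP(Q2 2018)·Q(Q2 2018) = 2×371 + 5×40 + 3×129 + 2×77 = 742 + 200 + 387 + 154 = 1483
ΣP(Q2 2018)·Q(Q1 2018) = 2×295 + 5×41 + 3×127 + 2×99 = 590 + 205 + 381 + 198 = 1374
Index = 1483 / 1374 × 100 = 107.9330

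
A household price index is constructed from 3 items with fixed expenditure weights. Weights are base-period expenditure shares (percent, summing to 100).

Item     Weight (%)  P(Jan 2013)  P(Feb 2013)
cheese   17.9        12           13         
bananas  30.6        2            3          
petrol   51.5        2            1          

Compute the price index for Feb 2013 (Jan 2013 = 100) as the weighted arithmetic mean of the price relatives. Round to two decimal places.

91.04

cheese: 17.9 × (13/12) = 17.9 × 1.083333 = 19.3917
bananas: 30.6 × (3/2) = 30.6 × 1.500000 = 45.9000
petrol: 51.5 × (1/2) = 51.5 × 0.500000 = 25.7500
Index = Σ wᵢ·(p₁ᵢ/p₀ᵢ) = 19.3917 + 45.9000 + 25.7500 = 91.0417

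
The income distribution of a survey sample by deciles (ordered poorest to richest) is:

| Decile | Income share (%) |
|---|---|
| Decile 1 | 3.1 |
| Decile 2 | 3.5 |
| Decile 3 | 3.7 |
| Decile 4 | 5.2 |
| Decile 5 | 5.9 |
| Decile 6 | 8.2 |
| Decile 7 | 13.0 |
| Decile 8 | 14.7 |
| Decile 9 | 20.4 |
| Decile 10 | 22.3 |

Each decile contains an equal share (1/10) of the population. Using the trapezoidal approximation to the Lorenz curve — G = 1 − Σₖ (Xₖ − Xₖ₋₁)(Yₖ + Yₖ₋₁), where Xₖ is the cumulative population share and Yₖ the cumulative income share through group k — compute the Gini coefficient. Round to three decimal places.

Cumulative income shares Yₖ: 0.0310, 0.0660, 0.1030, 0.1550, 0.2140, 0.2960, 0.4260, 0.5730, 0.7770, 1.0000
Σ (Xₖ−Xₖ₋₁)(Yₖ+Yₖ₋₁) = (1/10)(0.0310+0.0000) + (1/10)(0.0660+0.0310) + (1/10)(0.1030+0.0660) + (1/10)(0.1550+0.1030) + (1/10)(0.2140+0.1550) + (1/10)(0.2960+0.2140) + (1/10)(0.4260+0.2960) + (1/10)(0.5730+0.4260) + (1/10)(0.7770+0.5730) + (1/10)(1.0000+0.7770)
  = 0.0031 + 0.0097 + 0.0169 + 0.0258 + 0.0369 + 0.0510 + 0.0722 + 0.0999 + 0.1350 + 0.1777 = 0.6282
G = 1 − 0.6282 = 0.3718

0.372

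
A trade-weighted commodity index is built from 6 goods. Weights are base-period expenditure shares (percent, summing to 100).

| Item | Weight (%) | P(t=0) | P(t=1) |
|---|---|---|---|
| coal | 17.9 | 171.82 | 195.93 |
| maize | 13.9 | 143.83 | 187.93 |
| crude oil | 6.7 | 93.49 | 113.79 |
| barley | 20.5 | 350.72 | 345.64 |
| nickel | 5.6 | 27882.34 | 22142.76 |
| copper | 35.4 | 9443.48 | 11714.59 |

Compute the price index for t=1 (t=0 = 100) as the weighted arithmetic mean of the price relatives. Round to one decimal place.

coal: 17.9 × (195.93/171.82) = 17.9 × 1.140321 = 20.4118
maize: 13.9 × (187.93/143.83) = 13.9 × 1.306612 = 18.1619
crude oil: 6.7 × (113.79/93.49) = 6.7 × 1.217136 = 8.1548
barley: 20.5 × (345.64/350.72) = 20.5 × 0.985516 = 20.2031
nickel: 5.6 × (22142.76/27882.34) = 5.6 × 0.794150 = 4.4472
copper: 35.4 × (11714.59/9443.48) = 35.4 × 1.240495 = 43.9135
Index = Σ wᵢ·(p₁ᵢ/p₀ᵢ) = 20.4118 + 18.1619 + 8.1548 + 20.2031 + 4.4472 + 43.9135 = 115.2923

115.3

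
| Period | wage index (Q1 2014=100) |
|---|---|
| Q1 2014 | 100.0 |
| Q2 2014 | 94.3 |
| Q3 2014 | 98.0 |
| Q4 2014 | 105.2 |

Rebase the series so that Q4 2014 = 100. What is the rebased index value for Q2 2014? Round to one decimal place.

89.6

Rebased(Q2 2014) = 94.3 / 105.2 × 100 = 89.6388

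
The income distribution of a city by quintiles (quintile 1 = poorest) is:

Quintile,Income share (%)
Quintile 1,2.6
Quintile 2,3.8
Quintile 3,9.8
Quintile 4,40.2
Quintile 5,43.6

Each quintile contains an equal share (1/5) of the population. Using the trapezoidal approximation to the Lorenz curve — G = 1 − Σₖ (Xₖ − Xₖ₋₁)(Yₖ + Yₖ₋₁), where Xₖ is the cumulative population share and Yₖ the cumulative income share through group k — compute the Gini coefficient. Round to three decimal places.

0.474

Cumulative income shares Yₖ: 0.0260, 0.0640, 0.1620, 0.5640, 1.0000
Σ (Xₖ−Xₖ₋₁)(Yₖ+Yₖ₋₁) = (1/5)(0.0260+0.0000) + (1/5)(0.0640+0.0260) + (1/5)(0.1620+0.0640) + (1/5)(0.5640+0.1620) + (1/5)(1.0000+0.5640)
  = 0.0052 + 0.0180 + 0.0452 + 0.1452 + 0.3128 = 0.5264
G = 1 − 0.5264 = 0.4736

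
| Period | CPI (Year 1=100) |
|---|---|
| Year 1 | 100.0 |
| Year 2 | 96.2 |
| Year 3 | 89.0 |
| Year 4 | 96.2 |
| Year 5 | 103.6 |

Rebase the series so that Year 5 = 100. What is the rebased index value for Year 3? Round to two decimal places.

Rebased(Year 3) = 89.0 / 103.6 × 100 = 85.9073

85.91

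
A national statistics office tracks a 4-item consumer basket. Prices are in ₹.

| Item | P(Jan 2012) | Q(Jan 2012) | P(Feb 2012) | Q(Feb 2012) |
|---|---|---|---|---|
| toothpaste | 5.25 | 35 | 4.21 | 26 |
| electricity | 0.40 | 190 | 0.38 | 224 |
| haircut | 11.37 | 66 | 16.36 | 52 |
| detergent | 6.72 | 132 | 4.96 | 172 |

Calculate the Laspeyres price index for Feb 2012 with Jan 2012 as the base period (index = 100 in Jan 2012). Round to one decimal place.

Laspeyres price index uses base-period quantities as weights.
ΣP(Feb 2012)·Q(Jan 2012) = 4.21×35 + 0.38×190 + 16.36×66 + 4.96×132 = 147.35 + 72.2 + 1079.76 + 654.72 = 1954.03
ΣP(Jan 2012)·Q(Jan 2012) = 5.25×35 + 0.40×190 + 11.37×66 + 6.72×132 = 183.75 + 76 + 750.42 + 887.04 = 1897.21
Index = 1954.03 / 1897.21 × 100 = 102.9949

103.0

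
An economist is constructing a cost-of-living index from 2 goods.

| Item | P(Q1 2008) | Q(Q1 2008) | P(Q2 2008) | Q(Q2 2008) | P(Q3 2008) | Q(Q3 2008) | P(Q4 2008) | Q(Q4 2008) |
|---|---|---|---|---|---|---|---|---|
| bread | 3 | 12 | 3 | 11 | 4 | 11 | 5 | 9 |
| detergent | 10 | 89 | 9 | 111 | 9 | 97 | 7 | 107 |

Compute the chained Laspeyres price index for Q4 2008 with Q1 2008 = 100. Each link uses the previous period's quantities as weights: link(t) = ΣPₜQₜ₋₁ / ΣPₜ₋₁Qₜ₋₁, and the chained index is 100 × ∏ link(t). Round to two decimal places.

Link Q1 2008→Q2 2008:
ΣP(Q2 2008)Q(Q1 2008) = 3×12 + 9×89 = 36 + 801 = 837
ΣP(Q1 2008)Q(Q1 2008) = 3×12 + 10×89 = 36 + 890 = 926
link = 837/926 = 0.903888
Link Q2 2008→Q3 2008:
ΣP(Q3 2008)Q(Q2 2008) = 4×11 + 9×111 = 44 + 999 = 1043
ΣP(Q2 2008)Q(Q2 2008) = 3×11 + 9×111 = 33 + 999 = 1032
link = 1043/1032 = 1.010659
Link Q3 2008→Q4 2008:
ΣP(Q4 2008)Q(Q3 2008) = 5×11 + 7×97 = 55 + 679 = 734
ΣP(Q3 2008)Q(Q3 2008) = 4×11 + 9×97 = 44 + 873 = 917
link = 734/917 = 0.800436
Chained index = 100 × 0.903888 × 1.010659 × 0.800436 = 73.1216

73.12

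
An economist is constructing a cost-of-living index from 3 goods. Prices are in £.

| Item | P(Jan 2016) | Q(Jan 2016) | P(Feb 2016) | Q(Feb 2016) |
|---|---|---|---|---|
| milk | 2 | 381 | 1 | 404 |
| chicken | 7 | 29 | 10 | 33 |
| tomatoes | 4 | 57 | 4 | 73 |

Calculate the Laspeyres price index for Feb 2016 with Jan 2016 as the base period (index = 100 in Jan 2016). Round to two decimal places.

75.36

Laspeyres price index uses base-period quantities as weights.
ΣP(Feb 2016)·Q(Jan 2016) = 1×381 + 10×29 + 4×57 = 381 + 290 + 228 = 899
ΣP(Jan 2016)·Q(Jan 2016) = 2×381 + 7×29 + 4×57 = 762 + 203 + 228 = 1193
Index = 899 / 1193 × 100 = 75.3562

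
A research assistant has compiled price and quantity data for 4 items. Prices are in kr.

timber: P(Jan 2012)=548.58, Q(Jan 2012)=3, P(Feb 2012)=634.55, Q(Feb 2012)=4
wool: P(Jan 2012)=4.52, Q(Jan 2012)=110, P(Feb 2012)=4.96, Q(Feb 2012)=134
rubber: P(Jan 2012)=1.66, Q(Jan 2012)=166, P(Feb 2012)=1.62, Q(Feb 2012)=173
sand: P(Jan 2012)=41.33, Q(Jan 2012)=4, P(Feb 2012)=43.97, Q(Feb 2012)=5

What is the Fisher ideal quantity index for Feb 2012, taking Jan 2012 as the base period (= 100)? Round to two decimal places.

Laspeyres component (base-period weights):
ΣP(Jan 2012)Q(Feb 2012) = 548.58×4 + 4.52×134 + 1.66×173 + 41.33×5 = 2194.32 + 605.68 + 287.18 + 206.65 = 3293.83
ΣP(Jan 2012)Q(Jan 2012) = 548.58×3 + 4.52×110 + 1.66×166 + 41.33×4 = 1645.74 + 497.2 + 275.56 + 165.32 = 2583.82
L = 3293.83 / 2583.82 × 100 = 127.4791
Paasche component (current-period weights):
ΣP(Feb 2012)Q(Feb 2012) = 634.55×4 + 4.96×134 + 1.62×173 + 43.97×5 = 2538.2 + 664.64 + 280.26 + 219.85 = 3702.95
ΣP(Feb 2012)Q(Jan 2012) = 634.55×3 + 4.96×110 + 1.62×166 + 43.97×4 = 1903.65 + 545.6 + 268.92 + 175.88 = 2894.05
P = 3702.95 / 2894.05 × 100 = 127.9505
Fisher = √(L × P) = √(127.4791 × 127.9505) = 127.7145

127.71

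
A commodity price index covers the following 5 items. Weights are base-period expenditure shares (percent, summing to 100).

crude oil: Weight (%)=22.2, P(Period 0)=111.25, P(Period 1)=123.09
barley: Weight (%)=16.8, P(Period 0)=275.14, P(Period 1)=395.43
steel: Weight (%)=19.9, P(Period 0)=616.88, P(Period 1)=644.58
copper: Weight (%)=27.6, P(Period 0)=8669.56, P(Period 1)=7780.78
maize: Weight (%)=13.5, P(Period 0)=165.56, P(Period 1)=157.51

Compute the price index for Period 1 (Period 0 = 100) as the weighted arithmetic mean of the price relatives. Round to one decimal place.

107.1

crude oil: 22.2 × (123.09/111.25) = 22.2 × 1.106427 = 24.5627
barley: 16.8 × (395.43/275.14) = 16.8 × 1.437196 = 24.1449
steel: 19.9 × (644.58/616.88) = 19.9 × 1.044903 = 20.7936
copper: 27.6 × (7780.78/8669.56) = 27.6 × 0.897483 = 24.7705
maize: 13.5 × (157.51/165.56) = 13.5 × 0.951377 = 12.8436
Index = Σ wᵢ·(p₁ᵢ/p₀ᵢ) = 24.5627 + 24.1449 + 20.7936 + 24.7705 + 12.8436 = 107.1153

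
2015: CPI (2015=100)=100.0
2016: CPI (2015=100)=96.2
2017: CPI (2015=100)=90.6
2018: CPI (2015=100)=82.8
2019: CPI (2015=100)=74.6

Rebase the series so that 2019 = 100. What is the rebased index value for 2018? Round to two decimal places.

Rebased(2018) = 82.8 / 74.6 × 100 = 110.9920

110.99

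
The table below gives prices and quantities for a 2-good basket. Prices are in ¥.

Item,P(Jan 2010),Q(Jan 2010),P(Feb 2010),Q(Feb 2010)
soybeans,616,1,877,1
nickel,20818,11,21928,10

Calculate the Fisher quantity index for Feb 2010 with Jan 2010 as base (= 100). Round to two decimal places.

90.94

Laspeyres component (base-period weights):
ΣP(Jan 2010)Q(Feb 2010) = 616×1 + 20818×10 = 616 + 208180 = 208796
ΣP(Jan 2010)Q(Jan 2010) = 616×1 + 20818×11 = 616 + 228998 = 229614
L = 208796 / 229614 × 100 = 90.9335
Paasche component (current-period weights):
ΣP(Feb 2010)Q(Feb 2010) = 877×1 + 21928×10 = 877 + 219280 = 220157
ΣP(Feb 2010)Q(Jan 2010) = 877×1 + 21928×11 = 877 + 241208 = 242085
P = 220157 / 242085 × 100 = 90.9420
Fisher = √(L × P) = √(90.9335 × 90.9420) = 90.9378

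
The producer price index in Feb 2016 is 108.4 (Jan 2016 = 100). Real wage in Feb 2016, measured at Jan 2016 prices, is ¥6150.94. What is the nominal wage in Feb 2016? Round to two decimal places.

Nominal = Real × (Index/100) = 6150.94 × (108.4/100)
        = 6150.94 × 1.084 = 6667.6190

6667.62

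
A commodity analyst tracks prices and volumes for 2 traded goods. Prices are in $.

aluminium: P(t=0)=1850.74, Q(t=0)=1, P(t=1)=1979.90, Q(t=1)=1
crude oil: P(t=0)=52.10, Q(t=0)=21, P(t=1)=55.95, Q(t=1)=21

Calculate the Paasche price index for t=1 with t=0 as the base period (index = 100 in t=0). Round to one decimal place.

Paasche price index uses current-period quantities as weights.
ΣP(t=1)·Q(t=1) = 1979.90×1 + 55.95×21 = 1979.9 + 1174.95 = 3154.85
ΣP(t=0)·Q(t=1) = 1850.74×1 + 52.10×21 = 1850.74 + 1094.1 = 2944.84
Index = 3154.85 / 2944.84 × 100 = 107.1315

107.1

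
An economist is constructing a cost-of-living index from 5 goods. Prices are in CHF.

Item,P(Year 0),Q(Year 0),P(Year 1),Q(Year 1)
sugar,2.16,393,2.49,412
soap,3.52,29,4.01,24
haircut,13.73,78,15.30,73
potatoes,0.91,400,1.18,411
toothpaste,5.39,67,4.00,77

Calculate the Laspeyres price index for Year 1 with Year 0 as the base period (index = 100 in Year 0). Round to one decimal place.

Laspeyres price index uses base-period quantities as weights.
ΣP(Year 1)·Q(Year 0) = 2.49×393 + 4.01×29 + 15.30×78 + 1.18×400 + 4.00×67 = 978.57 + 116.29 + 1193.4 + 472 + 268 = 3028.26
ΣP(Year 0)·Q(Year 0) = 2.16×393 + 3.52×29 + 13.73×78 + 0.91×400 + 5.39×67 = 848.88 + 102.08 + 1070.94 + 364 + 361.13 = 2747.03
Index = 3028.26 / 2747.03 × 100 = 110.2376

110.2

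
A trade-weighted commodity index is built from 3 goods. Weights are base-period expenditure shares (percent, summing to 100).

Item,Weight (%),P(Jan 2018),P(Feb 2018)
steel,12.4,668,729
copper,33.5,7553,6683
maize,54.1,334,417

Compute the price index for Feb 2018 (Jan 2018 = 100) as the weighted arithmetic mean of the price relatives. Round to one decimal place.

110.7

steel: 12.4 × (729/668) = 12.4 × 1.091317 = 13.5323
copper: 33.5 × (6683/7553) = 33.5 × 0.884814 = 29.6413
maize: 54.1 × (417/334) = 54.1 × 1.248503 = 67.5440
Index = Σ wᵢ·(p₁ᵢ/p₀ᵢ) = 13.5323 + 29.6413 + 67.5440 = 110.7176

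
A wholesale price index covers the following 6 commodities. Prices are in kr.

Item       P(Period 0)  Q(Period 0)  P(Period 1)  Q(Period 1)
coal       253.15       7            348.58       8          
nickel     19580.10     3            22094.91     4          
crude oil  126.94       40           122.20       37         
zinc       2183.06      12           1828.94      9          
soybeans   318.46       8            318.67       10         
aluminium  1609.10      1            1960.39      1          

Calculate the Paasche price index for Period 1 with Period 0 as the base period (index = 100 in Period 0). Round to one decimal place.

107.1

Paasche price index uses current-period quantities as weights.
ΣP(Period 1)·Q(Period 1) = 348.58×8 + 22094.91×4 + 122.20×37 + 1828.94×9 + 318.67×10 + 1960.39×1 = 2788.64 + 88379.64 + 4521.4 + 16460.46 + 3186.7 + 1960.39 = 117297.23
ΣP(Period 0)·Q(Period 1) = 253.15×8 + 19580.10×4 + 126.94×37 + 2183.06×9 + 318.46×10 + 1609.10×1 = 2025.2 + 78320.4 + 4696.78 + 19647.54 + 3184.6 + 1609.1 = 109483.62
Index = 117297.23 / 109483.62 × 100 = 107.1368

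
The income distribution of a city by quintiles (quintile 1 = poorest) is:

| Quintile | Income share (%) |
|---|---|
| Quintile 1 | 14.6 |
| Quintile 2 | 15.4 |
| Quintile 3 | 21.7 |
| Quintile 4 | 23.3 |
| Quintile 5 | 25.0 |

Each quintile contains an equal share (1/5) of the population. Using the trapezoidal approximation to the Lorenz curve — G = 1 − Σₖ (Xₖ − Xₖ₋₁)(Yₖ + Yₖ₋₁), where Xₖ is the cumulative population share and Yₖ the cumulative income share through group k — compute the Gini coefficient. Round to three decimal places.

0.115

Cumulative income shares Yₖ: 0.1460, 0.3000, 0.5170, 0.7500, 1.0000
Σ (Xₖ−Xₖ₋₁)(Yₖ+Yₖ₋₁) = (1/5)(0.1460+0.0000) + (1/5)(0.3000+0.1460) + (1/5)(0.5170+0.3000) + (1/5)(0.7500+0.5170) + (1/5)(1.0000+0.7500)
  = 0.0292 + 0.0892 + 0.1634 + 0.2534 + 0.3500 = 0.8852
G = 1 − 0.8852 = 0.1148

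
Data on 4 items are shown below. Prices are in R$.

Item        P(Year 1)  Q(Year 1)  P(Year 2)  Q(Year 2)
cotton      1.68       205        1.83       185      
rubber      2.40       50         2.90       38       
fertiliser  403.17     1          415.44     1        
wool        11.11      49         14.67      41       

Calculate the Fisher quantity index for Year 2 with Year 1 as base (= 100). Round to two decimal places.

Laspeyres component (base-period weights):
ΣP(Year 1)Q(Year 2) = 1.68×185 + 2.40×38 + 403.17×1 + 11.11×41 = 310.8 + 91.2 + 403.17 + 455.51 = 1260.68
ΣP(Year 1)Q(Year 1) = 1.68×205 + 2.40×50 + 403.17×1 + 11.11×49 = 344.4 + 120 + 403.17 + 544.39 = 1411.96
L = 1260.68 / 1411.96 × 100 = 89.2858
Paasche component (current-period weights):
ΣP(Year 2)Q(Year 2) = 1.83×185 + 2.90×38 + 415.44×1 + 14.67×41 = 338.55 + 110.2 + 415.44 + 601.47 = 1465.66
ΣP(Year 2)Q(Year 1) = 1.83×205 + 2.90×50 + 415.44×1 + 14.67×49 = 375.15 + 145 + 415.44 + 718.83 = 1654.42
P = 1465.66 / 1654.42 × 100 = 88.5906
Fisher = √(L × P) = √(89.2858 × 88.5906) = 88.9375

88.94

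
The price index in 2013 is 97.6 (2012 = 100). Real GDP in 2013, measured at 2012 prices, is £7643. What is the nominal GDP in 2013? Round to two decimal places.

Nominal = Real × (Index/100) = 7643 × (97.6/100)
        = 7643 × 0.976 = 7459.5680

7459.57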